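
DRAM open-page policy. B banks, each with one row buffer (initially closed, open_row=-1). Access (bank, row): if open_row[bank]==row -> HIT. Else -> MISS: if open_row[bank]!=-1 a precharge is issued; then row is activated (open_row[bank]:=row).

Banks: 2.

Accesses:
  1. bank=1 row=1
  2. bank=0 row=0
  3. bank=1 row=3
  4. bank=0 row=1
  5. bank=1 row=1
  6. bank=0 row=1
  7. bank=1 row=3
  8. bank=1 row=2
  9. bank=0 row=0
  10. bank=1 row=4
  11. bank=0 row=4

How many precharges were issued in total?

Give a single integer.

Acc 1: bank1 row1 -> MISS (open row1); precharges=0
Acc 2: bank0 row0 -> MISS (open row0); precharges=0
Acc 3: bank1 row3 -> MISS (open row3); precharges=1
Acc 4: bank0 row1 -> MISS (open row1); precharges=2
Acc 5: bank1 row1 -> MISS (open row1); precharges=3
Acc 6: bank0 row1 -> HIT
Acc 7: bank1 row3 -> MISS (open row3); precharges=4
Acc 8: bank1 row2 -> MISS (open row2); precharges=5
Acc 9: bank0 row0 -> MISS (open row0); precharges=6
Acc 10: bank1 row4 -> MISS (open row4); precharges=7
Acc 11: bank0 row4 -> MISS (open row4); precharges=8

Answer: 8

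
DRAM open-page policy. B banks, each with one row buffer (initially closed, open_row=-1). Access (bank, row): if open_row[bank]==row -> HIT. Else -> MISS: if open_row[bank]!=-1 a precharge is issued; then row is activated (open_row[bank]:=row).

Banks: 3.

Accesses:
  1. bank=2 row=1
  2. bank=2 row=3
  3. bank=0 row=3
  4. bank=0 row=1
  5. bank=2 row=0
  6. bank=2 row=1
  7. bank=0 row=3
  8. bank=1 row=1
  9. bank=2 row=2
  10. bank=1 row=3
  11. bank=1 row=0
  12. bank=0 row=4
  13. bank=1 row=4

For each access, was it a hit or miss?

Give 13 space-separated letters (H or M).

Acc 1: bank2 row1 -> MISS (open row1); precharges=0
Acc 2: bank2 row3 -> MISS (open row3); precharges=1
Acc 3: bank0 row3 -> MISS (open row3); precharges=1
Acc 4: bank0 row1 -> MISS (open row1); precharges=2
Acc 5: bank2 row0 -> MISS (open row0); precharges=3
Acc 6: bank2 row1 -> MISS (open row1); precharges=4
Acc 7: bank0 row3 -> MISS (open row3); precharges=5
Acc 8: bank1 row1 -> MISS (open row1); precharges=5
Acc 9: bank2 row2 -> MISS (open row2); precharges=6
Acc 10: bank1 row3 -> MISS (open row3); precharges=7
Acc 11: bank1 row0 -> MISS (open row0); precharges=8
Acc 12: bank0 row4 -> MISS (open row4); precharges=9
Acc 13: bank1 row4 -> MISS (open row4); precharges=10

Answer: M M M M M M M M M M M M M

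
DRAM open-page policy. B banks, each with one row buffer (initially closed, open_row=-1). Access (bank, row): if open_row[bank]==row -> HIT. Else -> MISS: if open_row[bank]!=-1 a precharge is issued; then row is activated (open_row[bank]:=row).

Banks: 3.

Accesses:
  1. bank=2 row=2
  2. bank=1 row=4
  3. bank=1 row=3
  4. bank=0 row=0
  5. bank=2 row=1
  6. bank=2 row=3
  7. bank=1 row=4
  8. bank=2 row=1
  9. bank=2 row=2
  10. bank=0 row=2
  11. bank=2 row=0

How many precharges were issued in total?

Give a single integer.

Acc 1: bank2 row2 -> MISS (open row2); precharges=0
Acc 2: bank1 row4 -> MISS (open row4); precharges=0
Acc 3: bank1 row3 -> MISS (open row3); precharges=1
Acc 4: bank0 row0 -> MISS (open row0); precharges=1
Acc 5: bank2 row1 -> MISS (open row1); precharges=2
Acc 6: bank2 row3 -> MISS (open row3); precharges=3
Acc 7: bank1 row4 -> MISS (open row4); precharges=4
Acc 8: bank2 row1 -> MISS (open row1); precharges=5
Acc 9: bank2 row2 -> MISS (open row2); precharges=6
Acc 10: bank0 row2 -> MISS (open row2); precharges=7
Acc 11: bank2 row0 -> MISS (open row0); precharges=8

Answer: 8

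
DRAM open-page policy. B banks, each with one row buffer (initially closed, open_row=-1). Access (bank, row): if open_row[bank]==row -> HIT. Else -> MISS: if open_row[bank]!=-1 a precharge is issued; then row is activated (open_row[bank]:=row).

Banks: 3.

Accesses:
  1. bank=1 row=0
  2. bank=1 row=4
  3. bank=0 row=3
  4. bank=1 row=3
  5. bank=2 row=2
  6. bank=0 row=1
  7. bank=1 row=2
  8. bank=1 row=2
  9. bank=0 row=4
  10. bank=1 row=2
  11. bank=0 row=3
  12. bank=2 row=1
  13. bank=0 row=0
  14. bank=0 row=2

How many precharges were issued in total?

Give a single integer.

Acc 1: bank1 row0 -> MISS (open row0); precharges=0
Acc 2: bank1 row4 -> MISS (open row4); precharges=1
Acc 3: bank0 row3 -> MISS (open row3); precharges=1
Acc 4: bank1 row3 -> MISS (open row3); precharges=2
Acc 5: bank2 row2 -> MISS (open row2); precharges=2
Acc 6: bank0 row1 -> MISS (open row1); precharges=3
Acc 7: bank1 row2 -> MISS (open row2); precharges=4
Acc 8: bank1 row2 -> HIT
Acc 9: bank0 row4 -> MISS (open row4); precharges=5
Acc 10: bank1 row2 -> HIT
Acc 11: bank0 row3 -> MISS (open row3); precharges=6
Acc 12: bank2 row1 -> MISS (open row1); precharges=7
Acc 13: bank0 row0 -> MISS (open row0); precharges=8
Acc 14: bank0 row2 -> MISS (open row2); precharges=9

Answer: 9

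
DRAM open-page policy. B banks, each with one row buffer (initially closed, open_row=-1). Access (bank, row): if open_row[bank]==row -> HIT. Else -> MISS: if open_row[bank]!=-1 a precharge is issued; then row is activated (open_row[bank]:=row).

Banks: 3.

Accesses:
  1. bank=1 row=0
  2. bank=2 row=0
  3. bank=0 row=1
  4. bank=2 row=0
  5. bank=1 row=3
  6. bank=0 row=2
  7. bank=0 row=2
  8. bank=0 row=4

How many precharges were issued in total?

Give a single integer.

Answer: 3

Derivation:
Acc 1: bank1 row0 -> MISS (open row0); precharges=0
Acc 2: bank2 row0 -> MISS (open row0); precharges=0
Acc 3: bank0 row1 -> MISS (open row1); precharges=0
Acc 4: bank2 row0 -> HIT
Acc 5: bank1 row3 -> MISS (open row3); precharges=1
Acc 6: bank0 row2 -> MISS (open row2); precharges=2
Acc 7: bank0 row2 -> HIT
Acc 8: bank0 row4 -> MISS (open row4); precharges=3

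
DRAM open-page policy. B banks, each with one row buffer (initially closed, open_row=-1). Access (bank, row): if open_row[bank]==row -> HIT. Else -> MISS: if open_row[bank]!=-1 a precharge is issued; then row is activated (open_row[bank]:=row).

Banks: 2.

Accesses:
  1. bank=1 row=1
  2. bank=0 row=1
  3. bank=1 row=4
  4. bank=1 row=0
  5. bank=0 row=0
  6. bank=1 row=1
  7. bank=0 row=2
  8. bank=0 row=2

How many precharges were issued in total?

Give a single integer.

Acc 1: bank1 row1 -> MISS (open row1); precharges=0
Acc 2: bank0 row1 -> MISS (open row1); precharges=0
Acc 3: bank1 row4 -> MISS (open row4); precharges=1
Acc 4: bank1 row0 -> MISS (open row0); precharges=2
Acc 5: bank0 row0 -> MISS (open row0); precharges=3
Acc 6: bank1 row1 -> MISS (open row1); precharges=4
Acc 7: bank0 row2 -> MISS (open row2); precharges=5
Acc 8: bank0 row2 -> HIT

Answer: 5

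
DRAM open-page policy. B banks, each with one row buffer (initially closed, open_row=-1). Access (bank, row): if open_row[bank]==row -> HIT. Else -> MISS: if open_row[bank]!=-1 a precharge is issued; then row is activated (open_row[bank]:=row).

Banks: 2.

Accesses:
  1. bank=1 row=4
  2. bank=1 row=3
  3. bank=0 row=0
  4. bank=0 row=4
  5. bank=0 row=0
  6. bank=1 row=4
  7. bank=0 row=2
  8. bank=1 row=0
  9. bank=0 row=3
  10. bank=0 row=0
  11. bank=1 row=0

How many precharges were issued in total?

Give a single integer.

Answer: 8

Derivation:
Acc 1: bank1 row4 -> MISS (open row4); precharges=0
Acc 2: bank1 row3 -> MISS (open row3); precharges=1
Acc 3: bank0 row0 -> MISS (open row0); precharges=1
Acc 4: bank0 row4 -> MISS (open row4); precharges=2
Acc 5: bank0 row0 -> MISS (open row0); precharges=3
Acc 6: bank1 row4 -> MISS (open row4); precharges=4
Acc 7: bank0 row2 -> MISS (open row2); precharges=5
Acc 8: bank1 row0 -> MISS (open row0); precharges=6
Acc 9: bank0 row3 -> MISS (open row3); precharges=7
Acc 10: bank0 row0 -> MISS (open row0); precharges=8
Acc 11: bank1 row0 -> HIT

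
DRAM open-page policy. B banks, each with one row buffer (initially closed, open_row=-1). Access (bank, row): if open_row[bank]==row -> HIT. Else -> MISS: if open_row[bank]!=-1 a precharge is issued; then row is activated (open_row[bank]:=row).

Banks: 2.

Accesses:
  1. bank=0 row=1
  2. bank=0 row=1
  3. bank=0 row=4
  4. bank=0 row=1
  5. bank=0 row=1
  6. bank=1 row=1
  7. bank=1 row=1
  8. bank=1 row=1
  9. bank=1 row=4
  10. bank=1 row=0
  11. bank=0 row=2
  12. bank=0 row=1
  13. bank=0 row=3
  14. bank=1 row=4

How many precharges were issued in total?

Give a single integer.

Answer: 8

Derivation:
Acc 1: bank0 row1 -> MISS (open row1); precharges=0
Acc 2: bank0 row1 -> HIT
Acc 3: bank0 row4 -> MISS (open row4); precharges=1
Acc 4: bank0 row1 -> MISS (open row1); precharges=2
Acc 5: bank0 row1 -> HIT
Acc 6: bank1 row1 -> MISS (open row1); precharges=2
Acc 7: bank1 row1 -> HIT
Acc 8: bank1 row1 -> HIT
Acc 9: bank1 row4 -> MISS (open row4); precharges=3
Acc 10: bank1 row0 -> MISS (open row0); precharges=4
Acc 11: bank0 row2 -> MISS (open row2); precharges=5
Acc 12: bank0 row1 -> MISS (open row1); precharges=6
Acc 13: bank0 row3 -> MISS (open row3); precharges=7
Acc 14: bank1 row4 -> MISS (open row4); precharges=8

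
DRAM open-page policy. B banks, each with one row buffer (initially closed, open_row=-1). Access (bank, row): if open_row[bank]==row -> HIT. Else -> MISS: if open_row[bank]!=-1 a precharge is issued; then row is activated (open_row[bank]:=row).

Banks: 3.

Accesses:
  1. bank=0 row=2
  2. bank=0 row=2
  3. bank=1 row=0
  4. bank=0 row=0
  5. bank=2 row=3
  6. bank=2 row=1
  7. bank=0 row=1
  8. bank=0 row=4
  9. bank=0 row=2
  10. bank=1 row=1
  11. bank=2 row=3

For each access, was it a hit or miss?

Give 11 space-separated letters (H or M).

Acc 1: bank0 row2 -> MISS (open row2); precharges=0
Acc 2: bank0 row2 -> HIT
Acc 3: bank1 row0 -> MISS (open row0); precharges=0
Acc 4: bank0 row0 -> MISS (open row0); precharges=1
Acc 5: bank2 row3 -> MISS (open row3); precharges=1
Acc 6: bank2 row1 -> MISS (open row1); precharges=2
Acc 7: bank0 row1 -> MISS (open row1); precharges=3
Acc 8: bank0 row4 -> MISS (open row4); precharges=4
Acc 9: bank0 row2 -> MISS (open row2); precharges=5
Acc 10: bank1 row1 -> MISS (open row1); precharges=6
Acc 11: bank2 row3 -> MISS (open row3); precharges=7

Answer: M H M M M M M M M M M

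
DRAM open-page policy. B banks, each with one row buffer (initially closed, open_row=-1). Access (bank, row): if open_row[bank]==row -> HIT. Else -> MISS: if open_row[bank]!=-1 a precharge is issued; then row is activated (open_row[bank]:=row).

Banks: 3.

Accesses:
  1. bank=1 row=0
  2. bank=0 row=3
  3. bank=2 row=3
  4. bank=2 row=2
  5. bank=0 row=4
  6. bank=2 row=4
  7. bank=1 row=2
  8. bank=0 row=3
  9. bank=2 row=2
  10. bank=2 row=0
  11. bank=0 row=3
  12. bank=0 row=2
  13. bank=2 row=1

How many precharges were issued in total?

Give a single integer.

Answer: 9

Derivation:
Acc 1: bank1 row0 -> MISS (open row0); precharges=0
Acc 2: bank0 row3 -> MISS (open row3); precharges=0
Acc 3: bank2 row3 -> MISS (open row3); precharges=0
Acc 4: bank2 row2 -> MISS (open row2); precharges=1
Acc 5: bank0 row4 -> MISS (open row4); precharges=2
Acc 6: bank2 row4 -> MISS (open row4); precharges=3
Acc 7: bank1 row2 -> MISS (open row2); precharges=4
Acc 8: bank0 row3 -> MISS (open row3); precharges=5
Acc 9: bank2 row2 -> MISS (open row2); precharges=6
Acc 10: bank2 row0 -> MISS (open row0); precharges=7
Acc 11: bank0 row3 -> HIT
Acc 12: bank0 row2 -> MISS (open row2); precharges=8
Acc 13: bank2 row1 -> MISS (open row1); precharges=9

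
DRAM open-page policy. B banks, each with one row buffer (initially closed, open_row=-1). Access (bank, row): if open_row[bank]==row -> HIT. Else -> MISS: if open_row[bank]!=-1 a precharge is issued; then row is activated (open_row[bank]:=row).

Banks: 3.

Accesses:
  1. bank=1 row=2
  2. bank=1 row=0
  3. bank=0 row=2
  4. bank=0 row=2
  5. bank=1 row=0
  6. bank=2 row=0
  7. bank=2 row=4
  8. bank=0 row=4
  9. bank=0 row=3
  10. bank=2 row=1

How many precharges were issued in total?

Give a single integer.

Answer: 5

Derivation:
Acc 1: bank1 row2 -> MISS (open row2); precharges=0
Acc 2: bank1 row0 -> MISS (open row0); precharges=1
Acc 3: bank0 row2 -> MISS (open row2); precharges=1
Acc 4: bank0 row2 -> HIT
Acc 5: bank1 row0 -> HIT
Acc 6: bank2 row0 -> MISS (open row0); precharges=1
Acc 7: bank2 row4 -> MISS (open row4); precharges=2
Acc 8: bank0 row4 -> MISS (open row4); precharges=3
Acc 9: bank0 row3 -> MISS (open row3); precharges=4
Acc 10: bank2 row1 -> MISS (open row1); precharges=5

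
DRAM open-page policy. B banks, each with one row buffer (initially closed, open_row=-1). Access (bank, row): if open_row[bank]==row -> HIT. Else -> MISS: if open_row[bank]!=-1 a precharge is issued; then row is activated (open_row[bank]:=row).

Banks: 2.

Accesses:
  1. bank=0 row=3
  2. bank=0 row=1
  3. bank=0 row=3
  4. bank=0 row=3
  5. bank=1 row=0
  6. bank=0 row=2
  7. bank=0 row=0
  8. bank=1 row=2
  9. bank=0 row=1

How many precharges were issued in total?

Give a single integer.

Acc 1: bank0 row3 -> MISS (open row3); precharges=0
Acc 2: bank0 row1 -> MISS (open row1); precharges=1
Acc 3: bank0 row3 -> MISS (open row3); precharges=2
Acc 4: bank0 row3 -> HIT
Acc 5: bank1 row0 -> MISS (open row0); precharges=2
Acc 6: bank0 row2 -> MISS (open row2); precharges=3
Acc 7: bank0 row0 -> MISS (open row0); precharges=4
Acc 8: bank1 row2 -> MISS (open row2); precharges=5
Acc 9: bank0 row1 -> MISS (open row1); precharges=6

Answer: 6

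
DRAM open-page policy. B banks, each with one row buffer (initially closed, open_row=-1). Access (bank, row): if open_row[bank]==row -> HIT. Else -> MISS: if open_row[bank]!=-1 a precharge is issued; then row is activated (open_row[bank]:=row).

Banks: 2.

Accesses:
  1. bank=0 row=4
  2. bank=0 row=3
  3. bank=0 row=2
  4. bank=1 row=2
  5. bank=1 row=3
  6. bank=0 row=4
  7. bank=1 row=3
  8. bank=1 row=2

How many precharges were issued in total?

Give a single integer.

Answer: 5

Derivation:
Acc 1: bank0 row4 -> MISS (open row4); precharges=0
Acc 2: bank0 row3 -> MISS (open row3); precharges=1
Acc 3: bank0 row2 -> MISS (open row2); precharges=2
Acc 4: bank1 row2 -> MISS (open row2); precharges=2
Acc 5: bank1 row3 -> MISS (open row3); precharges=3
Acc 6: bank0 row4 -> MISS (open row4); precharges=4
Acc 7: bank1 row3 -> HIT
Acc 8: bank1 row2 -> MISS (open row2); precharges=5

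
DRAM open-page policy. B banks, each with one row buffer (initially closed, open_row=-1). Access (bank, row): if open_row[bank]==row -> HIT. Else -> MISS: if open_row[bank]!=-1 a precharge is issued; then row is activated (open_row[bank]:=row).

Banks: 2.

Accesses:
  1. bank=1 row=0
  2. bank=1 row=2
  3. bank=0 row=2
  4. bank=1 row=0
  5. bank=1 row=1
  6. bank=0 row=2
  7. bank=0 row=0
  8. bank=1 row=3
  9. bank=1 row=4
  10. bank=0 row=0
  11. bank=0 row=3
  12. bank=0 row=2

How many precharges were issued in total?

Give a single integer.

Answer: 8

Derivation:
Acc 1: bank1 row0 -> MISS (open row0); precharges=0
Acc 2: bank1 row2 -> MISS (open row2); precharges=1
Acc 3: bank0 row2 -> MISS (open row2); precharges=1
Acc 4: bank1 row0 -> MISS (open row0); precharges=2
Acc 5: bank1 row1 -> MISS (open row1); precharges=3
Acc 6: bank0 row2 -> HIT
Acc 7: bank0 row0 -> MISS (open row0); precharges=4
Acc 8: bank1 row3 -> MISS (open row3); precharges=5
Acc 9: bank1 row4 -> MISS (open row4); precharges=6
Acc 10: bank0 row0 -> HIT
Acc 11: bank0 row3 -> MISS (open row3); precharges=7
Acc 12: bank0 row2 -> MISS (open row2); precharges=8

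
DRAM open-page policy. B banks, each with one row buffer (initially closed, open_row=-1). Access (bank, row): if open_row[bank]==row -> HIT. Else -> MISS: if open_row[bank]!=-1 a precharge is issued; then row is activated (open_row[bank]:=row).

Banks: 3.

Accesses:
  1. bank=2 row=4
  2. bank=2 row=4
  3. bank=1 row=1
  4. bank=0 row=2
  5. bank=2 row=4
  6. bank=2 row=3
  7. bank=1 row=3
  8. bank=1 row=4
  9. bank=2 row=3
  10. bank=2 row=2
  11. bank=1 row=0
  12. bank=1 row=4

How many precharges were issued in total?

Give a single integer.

Answer: 6

Derivation:
Acc 1: bank2 row4 -> MISS (open row4); precharges=0
Acc 2: bank2 row4 -> HIT
Acc 3: bank1 row1 -> MISS (open row1); precharges=0
Acc 4: bank0 row2 -> MISS (open row2); precharges=0
Acc 5: bank2 row4 -> HIT
Acc 6: bank2 row3 -> MISS (open row3); precharges=1
Acc 7: bank1 row3 -> MISS (open row3); precharges=2
Acc 8: bank1 row4 -> MISS (open row4); precharges=3
Acc 9: bank2 row3 -> HIT
Acc 10: bank2 row2 -> MISS (open row2); precharges=4
Acc 11: bank1 row0 -> MISS (open row0); precharges=5
Acc 12: bank1 row4 -> MISS (open row4); precharges=6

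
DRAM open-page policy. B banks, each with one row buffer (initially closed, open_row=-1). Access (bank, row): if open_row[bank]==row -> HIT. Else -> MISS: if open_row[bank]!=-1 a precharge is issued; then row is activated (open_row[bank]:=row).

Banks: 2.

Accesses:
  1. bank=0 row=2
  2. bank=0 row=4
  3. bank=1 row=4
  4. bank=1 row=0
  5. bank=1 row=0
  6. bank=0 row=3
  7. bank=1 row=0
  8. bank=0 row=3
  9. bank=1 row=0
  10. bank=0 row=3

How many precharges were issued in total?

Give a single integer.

Acc 1: bank0 row2 -> MISS (open row2); precharges=0
Acc 2: bank0 row4 -> MISS (open row4); precharges=1
Acc 3: bank1 row4 -> MISS (open row4); precharges=1
Acc 4: bank1 row0 -> MISS (open row0); precharges=2
Acc 5: bank1 row0 -> HIT
Acc 6: bank0 row3 -> MISS (open row3); precharges=3
Acc 7: bank1 row0 -> HIT
Acc 8: bank0 row3 -> HIT
Acc 9: bank1 row0 -> HIT
Acc 10: bank0 row3 -> HIT

Answer: 3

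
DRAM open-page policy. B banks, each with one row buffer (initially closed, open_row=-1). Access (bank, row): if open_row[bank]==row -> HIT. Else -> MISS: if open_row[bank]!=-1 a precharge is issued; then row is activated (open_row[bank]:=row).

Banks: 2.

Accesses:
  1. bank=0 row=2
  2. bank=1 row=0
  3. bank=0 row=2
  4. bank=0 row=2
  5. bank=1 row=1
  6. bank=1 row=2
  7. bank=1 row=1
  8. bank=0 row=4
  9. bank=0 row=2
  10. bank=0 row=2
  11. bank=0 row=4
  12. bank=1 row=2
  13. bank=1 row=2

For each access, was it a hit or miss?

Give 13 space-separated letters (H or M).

Acc 1: bank0 row2 -> MISS (open row2); precharges=0
Acc 2: bank1 row0 -> MISS (open row0); precharges=0
Acc 3: bank0 row2 -> HIT
Acc 4: bank0 row2 -> HIT
Acc 5: bank1 row1 -> MISS (open row1); precharges=1
Acc 6: bank1 row2 -> MISS (open row2); precharges=2
Acc 7: bank1 row1 -> MISS (open row1); precharges=3
Acc 8: bank0 row4 -> MISS (open row4); precharges=4
Acc 9: bank0 row2 -> MISS (open row2); precharges=5
Acc 10: bank0 row2 -> HIT
Acc 11: bank0 row4 -> MISS (open row4); precharges=6
Acc 12: bank1 row2 -> MISS (open row2); precharges=7
Acc 13: bank1 row2 -> HIT

Answer: M M H H M M M M M H M M H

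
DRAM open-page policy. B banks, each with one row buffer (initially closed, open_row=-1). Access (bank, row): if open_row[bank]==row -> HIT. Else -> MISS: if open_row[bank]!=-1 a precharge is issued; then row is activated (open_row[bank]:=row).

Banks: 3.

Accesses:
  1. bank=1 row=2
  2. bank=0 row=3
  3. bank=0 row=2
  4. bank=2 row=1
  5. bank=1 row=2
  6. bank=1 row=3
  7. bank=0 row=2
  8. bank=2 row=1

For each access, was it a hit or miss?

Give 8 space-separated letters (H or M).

Answer: M M M M H M H H

Derivation:
Acc 1: bank1 row2 -> MISS (open row2); precharges=0
Acc 2: bank0 row3 -> MISS (open row3); precharges=0
Acc 3: bank0 row2 -> MISS (open row2); precharges=1
Acc 4: bank2 row1 -> MISS (open row1); precharges=1
Acc 5: bank1 row2 -> HIT
Acc 6: bank1 row3 -> MISS (open row3); precharges=2
Acc 7: bank0 row2 -> HIT
Acc 8: bank2 row1 -> HIT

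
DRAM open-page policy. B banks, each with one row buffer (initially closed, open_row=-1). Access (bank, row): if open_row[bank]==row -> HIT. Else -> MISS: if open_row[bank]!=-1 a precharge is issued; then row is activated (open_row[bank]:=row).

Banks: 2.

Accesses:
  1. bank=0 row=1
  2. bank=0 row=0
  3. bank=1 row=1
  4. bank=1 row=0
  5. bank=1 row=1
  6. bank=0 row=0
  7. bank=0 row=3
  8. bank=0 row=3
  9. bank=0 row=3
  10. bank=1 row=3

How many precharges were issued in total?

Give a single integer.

Acc 1: bank0 row1 -> MISS (open row1); precharges=0
Acc 2: bank0 row0 -> MISS (open row0); precharges=1
Acc 3: bank1 row1 -> MISS (open row1); precharges=1
Acc 4: bank1 row0 -> MISS (open row0); precharges=2
Acc 5: bank1 row1 -> MISS (open row1); precharges=3
Acc 6: bank0 row0 -> HIT
Acc 7: bank0 row3 -> MISS (open row3); precharges=4
Acc 8: bank0 row3 -> HIT
Acc 9: bank0 row3 -> HIT
Acc 10: bank1 row3 -> MISS (open row3); precharges=5

Answer: 5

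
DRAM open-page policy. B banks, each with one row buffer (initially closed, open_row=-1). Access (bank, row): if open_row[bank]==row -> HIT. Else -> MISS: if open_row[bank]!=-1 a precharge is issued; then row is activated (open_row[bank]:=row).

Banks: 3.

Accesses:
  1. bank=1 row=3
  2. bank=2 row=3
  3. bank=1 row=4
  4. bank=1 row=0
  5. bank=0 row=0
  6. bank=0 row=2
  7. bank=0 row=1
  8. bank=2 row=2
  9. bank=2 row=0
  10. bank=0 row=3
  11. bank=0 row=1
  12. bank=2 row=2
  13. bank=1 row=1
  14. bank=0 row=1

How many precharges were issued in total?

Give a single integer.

Answer: 10

Derivation:
Acc 1: bank1 row3 -> MISS (open row3); precharges=0
Acc 2: bank2 row3 -> MISS (open row3); precharges=0
Acc 3: bank1 row4 -> MISS (open row4); precharges=1
Acc 4: bank1 row0 -> MISS (open row0); precharges=2
Acc 5: bank0 row0 -> MISS (open row0); precharges=2
Acc 6: bank0 row2 -> MISS (open row2); precharges=3
Acc 7: bank0 row1 -> MISS (open row1); precharges=4
Acc 8: bank2 row2 -> MISS (open row2); precharges=5
Acc 9: bank2 row0 -> MISS (open row0); precharges=6
Acc 10: bank0 row3 -> MISS (open row3); precharges=7
Acc 11: bank0 row1 -> MISS (open row1); precharges=8
Acc 12: bank2 row2 -> MISS (open row2); precharges=9
Acc 13: bank1 row1 -> MISS (open row1); precharges=10
Acc 14: bank0 row1 -> HIT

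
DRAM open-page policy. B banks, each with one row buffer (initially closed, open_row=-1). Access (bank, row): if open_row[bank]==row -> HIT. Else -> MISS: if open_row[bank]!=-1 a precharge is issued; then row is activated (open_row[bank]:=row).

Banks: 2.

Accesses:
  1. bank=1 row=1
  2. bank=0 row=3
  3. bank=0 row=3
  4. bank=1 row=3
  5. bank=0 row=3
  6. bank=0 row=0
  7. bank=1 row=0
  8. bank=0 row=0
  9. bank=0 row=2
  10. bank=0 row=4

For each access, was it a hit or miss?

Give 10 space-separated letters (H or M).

Answer: M M H M H M M H M M

Derivation:
Acc 1: bank1 row1 -> MISS (open row1); precharges=0
Acc 2: bank0 row3 -> MISS (open row3); precharges=0
Acc 3: bank0 row3 -> HIT
Acc 4: bank1 row3 -> MISS (open row3); precharges=1
Acc 5: bank0 row3 -> HIT
Acc 6: bank0 row0 -> MISS (open row0); precharges=2
Acc 7: bank1 row0 -> MISS (open row0); precharges=3
Acc 8: bank0 row0 -> HIT
Acc 9: bank0 row2 -> MISS (open row2); precharges=4
Acc 10: bank0 row4 -> MISS (open row4); precharges=5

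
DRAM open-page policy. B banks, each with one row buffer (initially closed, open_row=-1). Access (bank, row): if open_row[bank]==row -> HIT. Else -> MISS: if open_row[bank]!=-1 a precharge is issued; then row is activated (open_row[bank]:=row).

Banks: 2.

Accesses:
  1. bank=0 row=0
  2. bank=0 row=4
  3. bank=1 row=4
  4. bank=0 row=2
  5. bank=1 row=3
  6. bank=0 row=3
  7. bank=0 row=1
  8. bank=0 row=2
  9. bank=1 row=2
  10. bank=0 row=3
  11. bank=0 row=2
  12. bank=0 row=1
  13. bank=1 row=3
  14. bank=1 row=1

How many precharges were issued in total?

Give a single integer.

Answer: 12

Derivation:
Acc 1: bank0 row0 -> MISS (open row0); precharges=0
Acc 2: bank0 row4 -> MISS (open row4); precharges=1
Acc 3: bank1 row4 -> MISS (open row4); precharges=1
Acc 4: bank0 row2 -> MISS (open row2); precharges=2
Acc 5: bank1 row3 -> MISS (open row3); precharges=3
Acc 6: bank0 row3 -> MISS (open row3); precharges=4
Acc 7: bank0 row1 -> MISS (open row1); precharges=5
Acc 8: bank0 row2 -> MISS (open row2); precharges=6
Acc 9: bank1 row2 -> MISS (open row2); precharges=7
Acc 10: bank0 row3 -> MISS (open row3); precharges=8
Acc 11: bank0 row2 -> MISS (open row2); precharges=9
Acc 12: bank0 row1 -> MISS (open row1); precharges=10
Acc 13: bank1 row3 -> MISS (open row3); precharges=11
Acc 14: bank1 row1 -> MISS (open row1); precharges=12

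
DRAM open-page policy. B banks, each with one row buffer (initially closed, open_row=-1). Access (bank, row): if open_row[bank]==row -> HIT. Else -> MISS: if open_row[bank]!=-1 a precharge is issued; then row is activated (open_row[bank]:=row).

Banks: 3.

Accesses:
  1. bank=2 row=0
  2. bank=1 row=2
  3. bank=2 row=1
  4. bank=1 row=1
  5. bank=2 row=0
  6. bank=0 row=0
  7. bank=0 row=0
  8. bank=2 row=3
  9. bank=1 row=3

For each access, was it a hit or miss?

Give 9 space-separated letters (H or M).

Acc 1: bank2 row0 -> MISS (open row0); precharges=0
Acc 2: bank1 row2 -> MISS (open row2); precharges=0
Acc 3: bank2 row1 -> MISS (open row1); precharges=1
Acc 4: bank1 row1 -> MISS (open row1); precharges=2
Acc 5: bank2 row0 -> MISS (open row0); precharges=3
Acc 6: bank0 row0 -> MISS (open row0); precharges=3
Acc 7: bank0 row0 -> HIT
Acc 8: bank2 row3 -> MISS (open row3); precharges=4
Acc 9: bank1 row3 -> MISS (open row3); precharges=5

Answer: M M M M M M H M M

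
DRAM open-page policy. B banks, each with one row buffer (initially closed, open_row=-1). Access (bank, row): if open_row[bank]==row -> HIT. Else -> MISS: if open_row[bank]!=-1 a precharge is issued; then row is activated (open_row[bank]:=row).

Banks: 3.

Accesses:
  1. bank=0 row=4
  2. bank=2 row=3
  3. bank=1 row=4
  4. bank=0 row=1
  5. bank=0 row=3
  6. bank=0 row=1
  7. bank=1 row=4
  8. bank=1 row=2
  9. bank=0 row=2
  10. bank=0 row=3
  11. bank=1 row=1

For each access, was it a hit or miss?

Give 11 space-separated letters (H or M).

Acc 1: bank0 row4 -> MISS (open row4); precharges=0
Acc 2: bank2 row3 -> MISS (open row3); precharges=0
Acc 3: bank1 row4 -> MISS (open row4); precharges=0
Acc 4: bank0 row1 -> MISS (open row1); precharges=1
Acc 5: bank0 row3 -> MISS (open row3); precharges=2
Acc 6: bank0 row1 -> MISS (open row1); precharges=3
Acc 7: bank1 row4 -> HIT
Acc 8: bank1 row2 -> MISS (open row2); precharges=4
Acc 9: bank0 row2 -> MISS (open row2); precharges=5
Acc 10: bank0 row3 -> MISS (open row3); precharges=6
Acc 11: bank1 row1 -> MISS (open row1); precharges=7

Answer: M M M M M M H M M M M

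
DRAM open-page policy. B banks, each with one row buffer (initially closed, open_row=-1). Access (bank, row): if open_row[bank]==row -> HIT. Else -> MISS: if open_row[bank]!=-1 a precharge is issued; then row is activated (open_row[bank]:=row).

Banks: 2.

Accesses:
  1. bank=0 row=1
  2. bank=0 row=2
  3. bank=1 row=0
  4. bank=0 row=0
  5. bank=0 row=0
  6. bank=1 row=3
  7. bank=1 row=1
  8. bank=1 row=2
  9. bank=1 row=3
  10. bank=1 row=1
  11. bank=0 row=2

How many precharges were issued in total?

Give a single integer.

Acc 1: bank0 row1 -> MISS (open row1); precharges=0
Acc 2: bank0 row2 -> MISS (open row2); precharges=1
Acc 3: bank1 row0 -> MISS (open row0); precharges=1
Acc 4: bank0 row0 -> MISS (open row0); precharges=2
Acc 5: bank0 row0 -> HIT
Acc 6: bank1 row3 -> MISS (open row3); precharges=3
Acc 7: bank1 row1 -> MISS (open row1); precharges=4
Acc 8: bank1 row2 -> MISS (open row2); precharges=5
Acc 9: bank1 row3 -> MISS (open row3); precharges=6
Acc 10: bank1 row1 -> MISS (open row1); precharges=7
Acc 11: bank0 row2 -> MISS (open row2); precharges=8

Answer: 8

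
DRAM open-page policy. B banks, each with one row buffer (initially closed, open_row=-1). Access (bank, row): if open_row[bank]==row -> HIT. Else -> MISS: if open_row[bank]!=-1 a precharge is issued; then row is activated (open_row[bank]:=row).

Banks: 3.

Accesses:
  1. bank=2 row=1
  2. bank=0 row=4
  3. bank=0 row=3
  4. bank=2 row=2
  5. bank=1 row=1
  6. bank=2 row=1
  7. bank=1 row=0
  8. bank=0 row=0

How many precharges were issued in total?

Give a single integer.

Answer: 5

Derivation:
Acc 1: bank2 row1 -> MISS (open row1); precharges=0
Acc 2: bank0 row4 -> MISS (open row4); precharges=0
Acc 3: bank0 row3 -> MISS (open row3); precharges=1
Acc 4: bank2 row2 -> MISS (open row2); precharges=2
Acc 5: bank1 row1 -> MISS (open row1); precharges=2
Acc 6: bank2 row1 -> MISS (open row1); precharges=3
Acc 7: bank1 row0 -> MISS (open row0); precharges=4
Acc 8: bank0 row0 -> MISS (open row0); precharges=5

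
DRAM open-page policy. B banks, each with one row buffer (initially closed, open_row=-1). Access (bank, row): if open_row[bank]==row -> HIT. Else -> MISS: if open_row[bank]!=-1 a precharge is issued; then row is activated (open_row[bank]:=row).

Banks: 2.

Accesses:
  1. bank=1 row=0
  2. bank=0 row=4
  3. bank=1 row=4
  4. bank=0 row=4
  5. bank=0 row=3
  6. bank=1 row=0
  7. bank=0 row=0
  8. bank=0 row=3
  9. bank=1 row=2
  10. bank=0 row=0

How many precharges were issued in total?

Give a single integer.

Acc 1: bank1 row0 -> MISS (open row0); precharges=0
Acc 2: bank0 row4 -> MISS (open row4); precharges=0
Acc 3: bank1 row4 -> MISS (open row4); precharges=1
Acc 4: bank0 row4 -> HIT
Acc 5: bank0 row3 -> MISS (open row3); precharges=2
Acc 6: bank1 row0 -> MISS (open row0); precharges=3
Acc 7: bank0 row0 -> MISS (open row0); precharges=4
Acc 8: bank0 row3 -> MISS (open row3); precharges=5
Acc 9: bank1 row2 -> MISS (open row2); precharges=6
Acc 10: bank0 row0 -> MISS (open row0); precharges=7

Answer: 7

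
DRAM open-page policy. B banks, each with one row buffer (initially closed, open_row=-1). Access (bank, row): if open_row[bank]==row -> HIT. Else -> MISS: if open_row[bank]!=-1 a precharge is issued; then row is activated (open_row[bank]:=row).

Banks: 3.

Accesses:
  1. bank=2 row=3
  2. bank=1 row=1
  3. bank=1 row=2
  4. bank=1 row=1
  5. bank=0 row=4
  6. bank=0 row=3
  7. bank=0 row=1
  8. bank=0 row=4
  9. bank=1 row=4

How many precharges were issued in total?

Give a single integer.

Answer: 6

Derivation:
Acc 1: bank2 row3 -> MISS (open row3); precharges=0
Acc 2: bank1 row1 -> MISS (open row1); precharges=0
Acc 3: bank1 row2 -> MISS (open row2); precharges=1
Acc 4: bank1 row1 -> MISS (open row1); precharges=2
Acc 5: bank0 row4 -> MISS (open row4); precharges=2
Acc 6: bank0 row3 -> MISS (open row3); precharges=3
Acc 7: bank0 row1 -> MISS (open row1); precharges=4
Acc 8: bank0 row4 -> MISS (open row4); precharges=5
Acc 9: bank1 row4 -> MISS (open row4); precharges=6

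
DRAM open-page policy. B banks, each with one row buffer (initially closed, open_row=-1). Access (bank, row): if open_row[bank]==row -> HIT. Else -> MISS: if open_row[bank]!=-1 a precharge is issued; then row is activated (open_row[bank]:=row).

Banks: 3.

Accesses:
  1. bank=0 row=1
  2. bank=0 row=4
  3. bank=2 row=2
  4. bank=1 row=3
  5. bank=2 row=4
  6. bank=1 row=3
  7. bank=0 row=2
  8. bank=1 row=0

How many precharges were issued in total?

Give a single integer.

Acc 1: bank0 row1 -> MISS (open row1); precharges=0
Acc 2: bank0 row4 -> MISS (open row4); precharges=1
Acc 3: bank2 row2 -> MISS (open row2); precharges=1
Acc 4: bank1 row3 -> MISS (open row3); precharges=1
Acc 5: bank2 row4 -> MISS (open row4); precharges=2
Acc 6: bank1 row3 -> HIT
Acc 7: bank0 row2 -> MISS (open row2); precharges=3
Acc 8: bank1 row0 -> MISS (open row0); precharges=4

Answer: 4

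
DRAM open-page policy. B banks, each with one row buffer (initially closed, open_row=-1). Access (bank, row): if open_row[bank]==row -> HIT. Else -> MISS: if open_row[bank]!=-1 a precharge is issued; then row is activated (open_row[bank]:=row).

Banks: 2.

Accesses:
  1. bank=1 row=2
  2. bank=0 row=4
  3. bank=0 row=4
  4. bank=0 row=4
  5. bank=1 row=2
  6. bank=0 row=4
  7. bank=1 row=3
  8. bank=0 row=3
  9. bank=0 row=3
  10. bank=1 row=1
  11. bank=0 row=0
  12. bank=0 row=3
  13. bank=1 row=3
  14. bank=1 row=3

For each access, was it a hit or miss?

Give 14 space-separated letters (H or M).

Answer: M M H H H H M M H M M M M H

Derivation:
Acc 1: bank1 row2 -> MISS (open row2); precharges=0
Acc 2: bank0 row4 -> MISS (open row4); precharges=0
Acc 3: bank0 row4 -> HIT
Acc 4: bank0 row4 -> HIT
Acc 5: bank1 row2 -> HIT
Acc 6: bank0 row4 -> HIT
Acc 7: bank1 row3 -> MISS (open row3); precharges=1
Acc 8: bank0 row3 -> MISS (open row3); precharges=2
Acc 9: bank0 row3 -> HIT
Acc 10: bank1 row1 -> MISS (open row1); precharges=3
Acc 11: bank0 row0 -> MISS (open row0); precharges=4
Acc 12: bank0 row3 -> MISS (open row3); precharges=5
Acc 13: bank1 row3 -> MISS (open row3); precharges=6
Acc 14: bank1 row3 -> HIT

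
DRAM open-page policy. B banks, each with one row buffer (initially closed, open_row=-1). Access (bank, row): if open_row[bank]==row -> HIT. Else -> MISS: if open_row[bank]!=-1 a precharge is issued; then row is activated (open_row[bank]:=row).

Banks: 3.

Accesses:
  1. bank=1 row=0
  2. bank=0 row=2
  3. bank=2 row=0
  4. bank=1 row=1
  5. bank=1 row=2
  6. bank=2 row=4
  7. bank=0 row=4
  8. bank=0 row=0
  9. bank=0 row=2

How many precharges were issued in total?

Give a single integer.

Answer: 6

Derivation:
Acc 1: bank1 row0 -> MISS (open row0); precharges=0
Acc 2: bank0 row2 -> MISS (open row2); precharges=0
Acc 3: bank2 row0 -> MISS (open row0); precharges=0
Acc 4: bank1 row1 -> MISS (open row1); precharges=1
Acc 5: bank1 row2 -> MISS (open row2); precharges=2
Acc 6: bank2 row4 -> MISS (open row4); precharges=3
Acc 7: bank0 row4 -> MISS (open row4); precharges=4
Acc 8: bank0 row0 -> MISS (open row0); precharges=5
Acc 9: bank0 row2 -> MISS (open row2); precharges=6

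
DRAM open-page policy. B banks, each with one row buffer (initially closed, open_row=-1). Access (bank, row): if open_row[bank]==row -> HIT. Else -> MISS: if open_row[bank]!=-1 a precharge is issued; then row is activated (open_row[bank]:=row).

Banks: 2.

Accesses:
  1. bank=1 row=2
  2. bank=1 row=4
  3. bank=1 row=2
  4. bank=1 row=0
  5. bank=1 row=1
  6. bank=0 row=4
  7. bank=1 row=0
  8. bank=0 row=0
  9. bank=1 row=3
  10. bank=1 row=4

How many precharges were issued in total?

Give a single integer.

Acc 1: bank1 row2 -> MISS (open row2); precharges=0
Acc 2: bank1 row4 -> MISS (open row4); precharges=1
Acc 3: bank1 row2 -> MISS (open row2); precharges=2
Acc 4: bank1 row0 -> MISS (open row0); precharges=3
Acc 5: bank1 row1 -> MISS (open row1); precharges=4
Acc 6: bank0 row4 -> MISS (open row4); precharges=4
Acc 7: bank1 row0 -> MISS (open row0); precharges=5
Acc 8: bank0 row0 -> MISS (open row0); precharges=6
Acc 9: bank1 row3 -> MISS (open row3); precharges=7
Acc 10: bank1 row4 -> MISS (open row4); precharges=8

Answer: 8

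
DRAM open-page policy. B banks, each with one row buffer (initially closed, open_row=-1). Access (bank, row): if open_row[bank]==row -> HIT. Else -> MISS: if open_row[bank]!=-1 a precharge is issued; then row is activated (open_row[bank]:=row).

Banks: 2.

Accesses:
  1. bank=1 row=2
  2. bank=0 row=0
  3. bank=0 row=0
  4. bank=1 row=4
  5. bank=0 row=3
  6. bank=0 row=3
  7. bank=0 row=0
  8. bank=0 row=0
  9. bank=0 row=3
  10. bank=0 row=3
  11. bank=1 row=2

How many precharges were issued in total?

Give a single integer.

Answer: 5

Derivation:
Acc 1: bank1 row2 -> MISS (open row2); precharges=0
Acc 2: bank0 row0 -> MISS (open row0); precharges=0
Acc 3: bank0 row0 -> HIT
Acc 4: bank1 row4 -> MISS (open row4); precharges=1
Acc 5: bank0 row3 -> MISS (open row3); precharges=2
Acc 6: bank0 row3 -> HIT
Acc 7: bank0 row0 -> MISS (open row0); precharges=3
Acc 8: bank0 row0 -> HIT
Acc 9: bank0 row3 -> MISS (open row3); precharges=4
Acc 10: bank0 row3 -> HIT
Acc 11: bank1 row2 -> MISS (open row2); precharges=5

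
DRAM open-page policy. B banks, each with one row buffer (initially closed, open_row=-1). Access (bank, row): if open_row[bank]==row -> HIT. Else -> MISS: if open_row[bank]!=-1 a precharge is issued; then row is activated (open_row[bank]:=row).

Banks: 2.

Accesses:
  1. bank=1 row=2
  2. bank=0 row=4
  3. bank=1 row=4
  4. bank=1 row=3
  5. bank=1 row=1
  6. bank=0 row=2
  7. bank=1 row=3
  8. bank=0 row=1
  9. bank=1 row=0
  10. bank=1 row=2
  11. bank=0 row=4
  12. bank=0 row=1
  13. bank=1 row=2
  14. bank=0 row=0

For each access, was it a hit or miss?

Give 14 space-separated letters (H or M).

Acc 1: bank1 row2 -> MISS (open row2); precharges=0
Acc 2: bank0 row4 -> MISS (open row4); precharges=0
Acc 3: bank1 row4 -> MISS (open row4); precharges=1
Acc 4: bank1 row3 -> MISS (open row3); precharges=2
Acc 5: bank1 row1 -> MISS (open row1); precharges=3
Acc 6: bank0 row2 -> MISS (open row2); precharges=4
Acc 7: bank1 row3 -> MISS (open row3); precharges=5
Acc 8: bank0 row1 -> MISS (open row1); precharges=6
Acc 9: bank1 row0 -> MISS (open row0); precharges=7
Acc 10: bank1 row2 -> MISS (open row2); precharges=8
Acc 11: bank0 row4 -> MISS (open row4); precharges=9
Acc 12: bank0 row1 -> MISS (open row1); precharges=10
Acc 13: bank1 row2 -> HIT
Acc 14: bank0 row0 -> MISS (open row0); precharges=11

Answer: M M M M M M M M M M M M H M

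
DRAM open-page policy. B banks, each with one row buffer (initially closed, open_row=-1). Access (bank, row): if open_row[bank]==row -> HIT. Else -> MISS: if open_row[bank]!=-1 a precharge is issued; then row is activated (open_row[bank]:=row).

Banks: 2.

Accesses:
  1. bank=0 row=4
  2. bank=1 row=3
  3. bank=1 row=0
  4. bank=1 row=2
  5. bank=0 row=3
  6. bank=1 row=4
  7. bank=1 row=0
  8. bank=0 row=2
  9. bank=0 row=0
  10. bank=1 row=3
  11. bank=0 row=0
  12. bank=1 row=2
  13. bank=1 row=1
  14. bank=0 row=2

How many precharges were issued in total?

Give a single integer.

Acc 1: bank0 row4 -> MISS (open row4); precharges=0
Acc 2: bank1 row3 -> MISS (open row3); precharges=0
Acc 3: bank1 row0 -> MISS (open row0); precharges=1
Acc 4: bank1 row2 -> MISS (open row2); precharges=2
Acc 5: bank0 row3 -> MISS (open row3); precharges=3
Acc 6: bank1 row4 -> MISS (open row4); precharges=4
Acc 7: bank1 row0 -> MISS (open row0); precharges=5
Acc 8: bank0 row2 -> MISS (open row2); precharges=6
Acc 9: bank0 row0 -> MISS (open row0); precharges=7
Acc 10: bank1 row3 -> MISS (open row3); precharges=8
Acc 11: bank0 row0 -> HIT
Acc 12: bank1 row2 -> MISS (open row2); precharges=9
Acc 13: bank1 row1 -> MISS (open row1); precharges=10
Acc 14: bank0 row2 -> MISS (open row2); precharges=11

Answer: 11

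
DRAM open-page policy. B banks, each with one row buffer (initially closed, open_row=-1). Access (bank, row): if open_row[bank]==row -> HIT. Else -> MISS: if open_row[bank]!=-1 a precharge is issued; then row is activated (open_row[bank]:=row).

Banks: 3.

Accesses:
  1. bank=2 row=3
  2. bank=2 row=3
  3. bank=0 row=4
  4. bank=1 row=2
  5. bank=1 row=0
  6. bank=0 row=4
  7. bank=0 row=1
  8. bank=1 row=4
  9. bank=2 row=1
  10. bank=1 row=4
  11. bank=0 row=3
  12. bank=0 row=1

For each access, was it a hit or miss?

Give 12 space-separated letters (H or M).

Acc 1: bank2 row3 -> MISS (open row3); precharges=0
Acc 2: bank2 row3 -> HIT
Acc 3: bank0 row4 -> MISS (open row4); precharges=0
Acc 4: bank1 row2 -> MISS (open row2); precharges=0
Acc 5: bank1 row0 -> MISS (open row0); precharges=1
Acc 6: bank0 row4 -> HIT
Acc 7: bank0 row1 -> MISS (open row1); precharges=2
Acc 8: bank1 row4 -> MISS (open row4); precharges=3
Acc 9: bank2 row1 -> MISS (open row1); precharges=4
Acc 10: bank1 row4 -> HIT
Acc 11: bank0 row3 -> MISS (open row3); precharges=5
Acc 12: bank0 row1 -> MISS (open row1); precharges=6

Answer: M H M M M H M M M H M M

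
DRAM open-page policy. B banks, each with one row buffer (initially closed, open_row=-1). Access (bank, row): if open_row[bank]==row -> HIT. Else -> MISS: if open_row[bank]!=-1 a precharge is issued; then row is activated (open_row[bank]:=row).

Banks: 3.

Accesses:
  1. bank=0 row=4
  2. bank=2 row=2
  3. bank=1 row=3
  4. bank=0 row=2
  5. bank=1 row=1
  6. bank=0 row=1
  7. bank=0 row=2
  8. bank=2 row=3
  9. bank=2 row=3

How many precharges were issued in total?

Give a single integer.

Acc 1: bank0 row4 -> MISS (open row4); precharges=0
Acc 2: bank2 row2 -> MISS (open row2); precharges=0
Acc 3: bank1 row3 -> MISS (open row3); precharges=0
Acc 4: bank0 row2 -> MISS (open row2); precharges=1
Acc 5: bank1 row1 -> MISS (open row1); precharges=2
Acc 6: bank0 row1 -> MISS (open row1); precharges=3
Acc 7: bank0 row2 -> MISS (open row2); precharges=4
Acc 8: bank2 row3 -> MISS (open row3); precharges=5
Acc 9: bank2 row3 -> HIT

Answer: 5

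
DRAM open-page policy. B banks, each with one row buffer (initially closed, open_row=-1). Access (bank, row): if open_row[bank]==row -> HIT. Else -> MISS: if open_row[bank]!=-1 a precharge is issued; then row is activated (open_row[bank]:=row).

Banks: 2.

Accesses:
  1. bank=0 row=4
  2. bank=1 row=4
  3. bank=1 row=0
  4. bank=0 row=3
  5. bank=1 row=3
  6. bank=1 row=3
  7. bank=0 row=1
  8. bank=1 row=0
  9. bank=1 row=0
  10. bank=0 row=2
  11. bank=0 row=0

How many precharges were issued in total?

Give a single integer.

Acc 1: bank0 row4 -> MISS (open row4); precharges=0
Acc 2: bank1 row4 -> MISS (open row4); precharges=0
Acc 3: bank1 row0 -> MISS (open row0); precharges=1
Acc 4: bank0 row3 -> MISS (open row3); precharges=2
Acc 5: bank1 row3 -> MISS (open row3); precharges=3
Acc 6: bank1 row3 -> HIT
Acc 7: bank0 row1 -> MISS (open row1); precharges=4
Acc 8: bank1 row0 -> MISS (open row0); precharges=5
Acc 9: bank1 row0 -> HIT
Acc 10: bank0 row2 -> MISS (open row2); precharges=6
Acc 11: bank0 row0 -> MISS (open row0); precharges=7

Answer: 7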